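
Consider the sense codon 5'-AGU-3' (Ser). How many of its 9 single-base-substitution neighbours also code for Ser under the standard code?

1

Position 1: none → 0 synonymous.
Position 2: none → 0 synonymous.
Position 3: AGC → 1 synonymous.
Total: 0 + 0 + 1 = 1.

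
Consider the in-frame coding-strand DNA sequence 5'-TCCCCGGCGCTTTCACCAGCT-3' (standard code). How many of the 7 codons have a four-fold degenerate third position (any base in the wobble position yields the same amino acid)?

Codon 1 TCC (Ser): third position 4-fold.
Codon 2 CCG (Pro): third position 4-fold.
Codon 3 GCG (Ala): third position 4-fold.
Codon 4 CTT (Leu): third position 4-fold.
Codon 5 TCA (Ser): third position 4-fold.
Codon 6 CCA (Pro): third position 4-fold.
Codon 7 GCT (Ala): third position 4-fold.
Four-fold degenerate third positions: 7.

7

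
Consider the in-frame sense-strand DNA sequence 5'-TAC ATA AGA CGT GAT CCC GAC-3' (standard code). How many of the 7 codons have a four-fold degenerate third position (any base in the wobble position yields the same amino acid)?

2

Codon 1 TAC (Tyr): third position 2-fold.
Codon 2 ATA (Ile): third position 3-fold.
Codon 3 AGA (Arg): third position 2-fold.
Codon 4 CGT (Arg): third position 4-fold.
Codon 5 GAT (Asp): third position 2-fold.
Codon 6 CCC (Pro): third position 4-fold.
Codon 7 GAC (Asp): third position 2-fold.
Four-fold degenerate third positions: 2.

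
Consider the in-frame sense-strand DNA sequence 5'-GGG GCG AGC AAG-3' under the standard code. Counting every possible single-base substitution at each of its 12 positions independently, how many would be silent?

Codon 1 (GGG, Gly): 3 synonymous substitutions.
Codon 2 (GCG, Ala): 3 synonymous substitutions.
Codon 3 (AGC, Ser): 1 synonymous substitution.
Codon 4 (AAG, Lys): 1 synonymous substitution.
Total: 3 + 3 + 1 + 1 = 8.

8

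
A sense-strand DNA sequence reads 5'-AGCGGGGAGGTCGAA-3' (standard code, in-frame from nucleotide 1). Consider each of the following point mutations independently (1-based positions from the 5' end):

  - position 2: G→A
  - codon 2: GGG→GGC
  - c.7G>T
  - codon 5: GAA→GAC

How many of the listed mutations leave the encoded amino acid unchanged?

1

Codon 1: AGC (Ser) → AAC (Asn) — missense.
Codon 2: GGG (Gly) → GGC (Gly) — synonymous.
Codon 3: GAG (Glu) → TAG (Stop) — nonsense.
Codon 5: GAA (Glu) → GAC (Asp) — missense.
Synonymous: 1 of 4.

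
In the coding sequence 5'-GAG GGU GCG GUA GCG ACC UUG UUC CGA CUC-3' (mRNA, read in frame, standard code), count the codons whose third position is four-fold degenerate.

7

Codon 1 GAG (Glu): third position 2-fold.
Codon 2 GGU (Gly): third position 4-fold.
Codon 3 GCG (Ala): third position 4-fold.
Codon 4 GUA (Val): third position 4-fold.
Codon 5 GCG (Ala): third position 4-fold.
Codon 6 ACC (Thr): third position 4-fold.
Codon 7 UUG (Leu): third position 2-fold.
Codon 8 UUC (Phe): third position 2-fold.
Codon 9 CGA (Arg): third position 4-fold.
Codon 10 CUC (Leu): third position 4-fold.
Four-fold degenerate third positions: 7.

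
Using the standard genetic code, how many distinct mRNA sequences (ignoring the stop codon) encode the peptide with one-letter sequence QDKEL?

Gln: 2 codons.
Asp: 2 codons.
Lys: 2 codons.
Glu: 2 codons.
Leu: 6 codons.
2 × 2 × 2 × 2 × 6 = 96.

96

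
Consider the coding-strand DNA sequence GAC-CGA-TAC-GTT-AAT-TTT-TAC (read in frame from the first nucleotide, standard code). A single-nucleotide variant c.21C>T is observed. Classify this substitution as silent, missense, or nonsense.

silent

Position 21 falls in codon 7: TAC → Tyr.
After the substitution the codon is TAT → Tyr.
Both encode Tyr, so the change is synonymous.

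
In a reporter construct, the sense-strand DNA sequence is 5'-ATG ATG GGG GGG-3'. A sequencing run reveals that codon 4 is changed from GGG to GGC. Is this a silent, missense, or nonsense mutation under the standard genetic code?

Position 12 falls in codon 4: GGG → Gly.
After the substitution the codon is GGC → Gly.
Both encode Gly, so the change is synonymous.

silent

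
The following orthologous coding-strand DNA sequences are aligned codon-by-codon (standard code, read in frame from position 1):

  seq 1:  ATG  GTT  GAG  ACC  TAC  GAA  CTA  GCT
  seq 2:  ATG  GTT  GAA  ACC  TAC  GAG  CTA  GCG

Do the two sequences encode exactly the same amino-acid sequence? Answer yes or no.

Codon 1: ATG Met / ATG Met — identical.
Codon 2: GTT Val / GTT Val — identical.
Codon 3: GAG Glu / GAA Glu — synonymous.
Codon 4: ACC Thr / ACC Thr — identical.
Codon 5: TAC Tyr / TAC Tyr — identical.
Codon 6: GAA Glu / GAG Glu — synonymous.
Codon 7: CTA Leu / CTA Leu — identical.
Codon 8: GCT Ala / GCG Ala — synonymous.
Nonsynonymous differences: 0 → same protein.

yes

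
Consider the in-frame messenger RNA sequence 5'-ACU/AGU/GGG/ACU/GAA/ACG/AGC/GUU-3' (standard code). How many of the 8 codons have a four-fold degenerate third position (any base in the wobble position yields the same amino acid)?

Codon 1 ACU (Thr): third position 4-fold.
Codon 2 AGU (Ser): third position 2-fold.
Codon 3 GGG (Gly): third position 4-fold.
Codon 4 ACU (Thr): third position 4-fold.
Codon 5 GAA (Glu): third position 2-fold.
Codon 6 ACG (Thr): third position 4-fold.
Codon 7 AGC (Ser): third position 2-fold.
Codon 8 GUU (Val): third position 4-fold.
Four-fold degenerate third positions: 5.

5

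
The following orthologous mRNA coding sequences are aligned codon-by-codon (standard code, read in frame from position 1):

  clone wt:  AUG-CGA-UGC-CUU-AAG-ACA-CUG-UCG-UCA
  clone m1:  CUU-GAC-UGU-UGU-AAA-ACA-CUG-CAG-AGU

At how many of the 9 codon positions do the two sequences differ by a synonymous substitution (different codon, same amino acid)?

3

Codon 1: AUG Met / CUU Leu — nonsynonymous.
Codon 2: CGA Arg / GAC Asp — nonsynonymous.
Codon 3: UGC Cys / UGU Cys — synonymous.
Codon 4: CUU Leu / UGU Cys — nonsynonymous.
Codon 5: AAG Lys / AAA Lys — synonymous.
Codon 6: ACA Thr / ACA Thr — identical.
Codon 7: CUG Leu / CUG Leu — identical.
Codon 8: UCG Ser / CAG Gln — nonsynonymous.
Codon 9: UCA Ser / AGU Ser — synonymous.
Synonymous differences: 3.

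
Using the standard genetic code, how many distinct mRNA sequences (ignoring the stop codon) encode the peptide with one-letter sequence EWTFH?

Glu: 2 codons.
Trp: 1 codon.
Thr: 4 codons.
Phe: 2 codons.
His: 2 codons.
2 × 1 × 4 × 2 × 2 = 32.

32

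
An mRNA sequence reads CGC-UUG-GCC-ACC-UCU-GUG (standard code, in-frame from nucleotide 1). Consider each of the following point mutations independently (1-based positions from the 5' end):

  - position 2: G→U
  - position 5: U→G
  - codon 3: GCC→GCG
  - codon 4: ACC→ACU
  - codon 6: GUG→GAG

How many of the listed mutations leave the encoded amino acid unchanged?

2

Codon 1: CGC (Arg) → CUC (Leu) — missense.
Codon 2: UUG (Leu) → UGG (Trp) — missense.
Codon 3: GCC (Ala) → GCG (Ala) — synonymous.
Codon 4: ACC (Thr) → ACU (Thr) — synonymous.
Codon 6: GUG (Val) → GAG (Glu) — missense.
Synonymous: 2 of 5.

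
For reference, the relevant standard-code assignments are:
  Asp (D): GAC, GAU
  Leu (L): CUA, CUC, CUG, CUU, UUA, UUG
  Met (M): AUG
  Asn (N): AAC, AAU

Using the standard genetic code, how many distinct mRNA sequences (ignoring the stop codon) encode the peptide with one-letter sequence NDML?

Asn: 2 codons.
Asp: 2 codons.
Met: 1 codon.
Leu: 6 codons.
2 × 2 × 1 × 6 = 24.

24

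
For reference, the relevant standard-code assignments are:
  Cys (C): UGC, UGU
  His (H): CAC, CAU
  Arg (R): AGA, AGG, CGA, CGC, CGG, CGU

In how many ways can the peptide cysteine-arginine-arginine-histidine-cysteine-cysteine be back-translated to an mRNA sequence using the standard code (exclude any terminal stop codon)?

Cys: 2 codons.
Arg: 6 codons.
Arg: 6 codons.
His: 2 codons.
Cys: 2 codons.
Cys: 2 codons.
2 × 6 × 6 × 2 × 2 × 2 = 576.

576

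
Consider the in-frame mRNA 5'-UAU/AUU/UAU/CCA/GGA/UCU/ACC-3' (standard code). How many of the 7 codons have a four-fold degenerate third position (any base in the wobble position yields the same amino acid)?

4

Codon 1 UAU (Tyr): third position 2-fold.
Codon 2 AUU (Ile): third position 3-fold.
Codon 3 UAU (Tyr): third position 2-fold.
Codon 4 CCA (Pro): third position 4-fold.
Codon 5 GGA (Gly): third position 4-fold.
Codon 6 UCU (Ser): third position 4-fold.
Codon 7 ACC (Thr): third position 4-fold.
Four-fold degenerate third positions: 4.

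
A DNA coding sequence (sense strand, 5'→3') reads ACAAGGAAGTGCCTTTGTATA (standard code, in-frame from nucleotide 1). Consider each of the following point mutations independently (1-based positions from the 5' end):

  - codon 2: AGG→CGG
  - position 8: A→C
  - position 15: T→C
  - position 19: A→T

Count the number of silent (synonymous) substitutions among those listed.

2

Codon 2: AGG (Arg) → CGG (Arg) — synonymous.
Codon 3: AAG (Lys) → ACG (Thr) — missense.
Codon 5: CTT (Leu) → CTC (Leu) — synonymous.
Codon 7: ATA (Ile) → TTA (Leu) — missense.
Synonymous: 2 of 4.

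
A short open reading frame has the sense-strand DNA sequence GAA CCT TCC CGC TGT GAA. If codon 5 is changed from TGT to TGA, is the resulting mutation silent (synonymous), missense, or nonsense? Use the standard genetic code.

Position 15 falls in codon 5: TGT → Cys.
After the substitution the codon is TGA → Stop.
The new codon is a stop codon, so this is a nonsense mutation.

nonsense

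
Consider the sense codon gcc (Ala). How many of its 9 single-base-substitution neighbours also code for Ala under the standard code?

Position 1: none → 0 synonymous.
Position 2: none → 0 synonymous.
Position 3: GCU, GCA, GCG → 3 synonymous.
Total: 0 + 0 + 3 = 3.

3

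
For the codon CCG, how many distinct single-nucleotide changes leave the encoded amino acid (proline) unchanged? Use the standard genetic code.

3

Position 1: none → 0 synonymous.
Position 2: none → 0 synonymous.
Position 3: CCU, CCC, CCA → 3 synonymous.
Total: 0 + 0 + 3 = 3.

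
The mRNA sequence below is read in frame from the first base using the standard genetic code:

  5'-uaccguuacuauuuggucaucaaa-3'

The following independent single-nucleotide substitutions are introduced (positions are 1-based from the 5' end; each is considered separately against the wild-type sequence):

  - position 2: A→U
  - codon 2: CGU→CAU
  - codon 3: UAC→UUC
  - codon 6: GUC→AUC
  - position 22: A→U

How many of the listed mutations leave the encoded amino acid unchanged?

0

Codon 1: UAC (Tyr) → UUC (Phe) — missense.
Codon 2: CGU (Arg) → CAU (His) — missense.
Codon 3: UAC (Tyr) → UUC (Phe) — missense.
Codon 6: GUC (Val) → AUC (Ile) — missense.
Codon 8: AAA (Lys) → UAA (Stop) — nonsense.
Synonymous: 0 of 5.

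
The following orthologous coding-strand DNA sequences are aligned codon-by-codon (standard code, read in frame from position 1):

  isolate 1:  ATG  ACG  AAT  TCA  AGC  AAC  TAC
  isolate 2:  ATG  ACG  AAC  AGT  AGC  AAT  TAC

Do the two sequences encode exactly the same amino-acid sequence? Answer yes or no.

Codon 1: ATG Met / ATG Met — identical.
Codon 2: ACG Thr / ACG Thr — identical.
Codon 3: AAT Asn / AAC Asn — synonymous.
Codon 4: TCA Ser / AGT Ser — synonymous.
Codon 5: AGC Ser / AGC Ser — identical.
Codon 6: AAC Asn / AAT Asn — synonymous.
Codon 7: TAC Tyr / TAC Tyr — identical.
Nonsynonymous differences: 0 → same protein.

yes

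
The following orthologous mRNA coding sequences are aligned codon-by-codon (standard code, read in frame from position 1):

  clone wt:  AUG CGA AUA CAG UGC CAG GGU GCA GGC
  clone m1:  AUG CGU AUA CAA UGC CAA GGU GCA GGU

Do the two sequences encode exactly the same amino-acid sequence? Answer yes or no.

yes

Codon 1: AUG Met / AUG Met — identical.
Codon 2: CGA Arg / CGU Arg — synonymous.
Codon 3: AUA Ile / AUA Ile — identical.
Codon 4: CAG Gln / CAA Gln — synonymous.
Codon 5: UGC Cys / UGC Cys — identical.
Codon 6: CAG Gln / CAA Gln — synonymous.
Codon 7: GGU Gly / GGU Gly — identical.
Codon 8: GCA Ala / GCA Ala — identical.
Codon 9: GGC Gly / GGU Gly — synonymous.
Nonsynonymous differences: 0 → same protein.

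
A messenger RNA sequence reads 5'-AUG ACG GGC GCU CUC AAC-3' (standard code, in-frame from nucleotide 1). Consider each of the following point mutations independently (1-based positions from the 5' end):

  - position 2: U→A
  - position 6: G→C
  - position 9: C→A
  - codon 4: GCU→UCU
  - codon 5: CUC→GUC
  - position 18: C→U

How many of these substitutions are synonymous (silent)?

Codon 1: AUG (Met) → AAG (Lys) — missense.
Codon 2: ACG (Thr) → ACC (Thr) — synonymous.
Codon 3: GGC (Gly) → GGA (Gly) — synonymous.
Codon 4: GCU (Ala) → UCU (Ser) — missense.
Codon 5: CUC (Leu) → GUC (Val) — missense.
Codon 6: AAC (Asn) → AAU (Asn) — synonymous.
Synonymous: 3 of 6.

3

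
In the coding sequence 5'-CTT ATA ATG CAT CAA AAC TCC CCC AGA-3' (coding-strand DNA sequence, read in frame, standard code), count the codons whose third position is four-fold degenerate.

Codon 1 CTT (Leu): third position 4-fold.
Codon 2 ATA (Ile): third position 3-fold.
Codon 3 ATG (Met): third position 1-fold.
Codon 4 CAT (His): third position 2-fold.
Codon 5 CAA (Gln): third position 2-fold.
Codon 6 AAC (Asn): third position 2-fold.
Codon 7 TCC (Ser): third position 4-fold.
Codon 8 CCC (Pro): third position 4-fold.
Codon 9 AGA (Arg): third position 2-fold.
Four-fold degenerate third positions: 3.

3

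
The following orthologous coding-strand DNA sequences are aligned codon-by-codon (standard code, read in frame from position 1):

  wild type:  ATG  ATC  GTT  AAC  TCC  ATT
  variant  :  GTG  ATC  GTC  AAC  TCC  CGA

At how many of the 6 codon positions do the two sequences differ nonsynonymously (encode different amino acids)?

Codon 1: ATG Met / GTG Val — nonsynonymous.
Codon 2: ATC Ile / ATC Ile — identical.
Codon 3: GTT Val / GTC Val — synonymous.
Codon 4: AAC Asn / AAC Asn — identical.
Codon 5: TCC Ser / TCC Ser — identical.
Codon 6: ATT Ile / CGA Arg — nonsynonymous.
Nonsynonymous differences: 2.

2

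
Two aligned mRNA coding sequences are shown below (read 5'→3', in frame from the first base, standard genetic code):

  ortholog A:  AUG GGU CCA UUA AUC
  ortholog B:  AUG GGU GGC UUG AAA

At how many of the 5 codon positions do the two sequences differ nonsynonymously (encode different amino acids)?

Codon 1: AUG Met / AUG Met — identical.
Codon 2: GGU Gly / GGU Gly — identical.
Codon 3: CCA Pro / GGC Gly — nonsynonymous.
Codon 4: UUA Leu / UUG Leu — synonymous.
Codon 5: AUC Ile / AAA Lys — nonsynonymous.
Nonsynonymous differences: 2.

2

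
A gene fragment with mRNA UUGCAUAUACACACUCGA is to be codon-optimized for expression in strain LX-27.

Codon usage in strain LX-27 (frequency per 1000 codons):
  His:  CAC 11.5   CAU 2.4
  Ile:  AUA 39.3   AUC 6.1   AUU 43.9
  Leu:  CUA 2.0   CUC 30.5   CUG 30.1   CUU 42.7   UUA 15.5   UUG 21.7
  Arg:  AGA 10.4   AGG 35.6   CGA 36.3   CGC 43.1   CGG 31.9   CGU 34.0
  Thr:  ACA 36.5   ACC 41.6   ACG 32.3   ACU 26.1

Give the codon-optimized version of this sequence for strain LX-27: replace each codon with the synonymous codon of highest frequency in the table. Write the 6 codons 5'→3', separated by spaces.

Codon 1 (Leu): best is CUU at 42.7.
Codon 2 (His): best is CAC at 11.5.
Codon 3 (Ile): best is AUU at 43.9.
Codon 4 (His): best is CAC at 11.5.
Codon 5 (Thr): best is ACC at 41.6.
Codon 6 (Arg): best is CGC at 43.1.

CUU CAC AUU CAC ACC CGC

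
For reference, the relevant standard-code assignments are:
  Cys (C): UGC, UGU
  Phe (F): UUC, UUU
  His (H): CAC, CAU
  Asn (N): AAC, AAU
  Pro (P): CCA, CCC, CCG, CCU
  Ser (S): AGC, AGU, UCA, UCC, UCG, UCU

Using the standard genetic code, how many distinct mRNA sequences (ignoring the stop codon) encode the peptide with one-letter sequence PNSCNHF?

Pro: 4 codons.
Asn: 2 codons.
Ser: 6 codons.
Cys: 2 codons.
Asn: 2 codons.
His: 2 codons.
Phe: 2 codons.
4 × 2 × 6 × 2 × 2 × 2 × 2 = 768.

768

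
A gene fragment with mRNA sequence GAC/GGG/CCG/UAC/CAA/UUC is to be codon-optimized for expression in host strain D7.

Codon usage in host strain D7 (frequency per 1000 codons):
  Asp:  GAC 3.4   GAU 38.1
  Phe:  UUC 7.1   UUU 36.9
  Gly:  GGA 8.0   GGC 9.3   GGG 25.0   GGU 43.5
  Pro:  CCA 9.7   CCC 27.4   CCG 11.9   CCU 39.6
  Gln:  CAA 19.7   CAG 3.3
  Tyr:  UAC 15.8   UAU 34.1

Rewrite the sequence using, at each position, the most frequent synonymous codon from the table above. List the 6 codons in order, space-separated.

Codon 1 (Asp): best is GAU at 38.1.
Codon 2 (Gly): best is GGU at 43.5.
Codon 3 (Pro): best is CCU at 39.6.
Codon 4 (Tyr): best is UAU at 34.1.
Codon 5 (Gln): best is CAA at 19.7.
Codon 6 (Phe): best is UUU at 36.9.

GAU GGU CCU UAU CAA UUU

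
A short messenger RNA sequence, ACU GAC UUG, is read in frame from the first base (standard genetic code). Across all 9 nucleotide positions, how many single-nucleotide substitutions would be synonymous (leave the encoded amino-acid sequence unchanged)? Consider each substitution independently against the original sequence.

Codon 1 (ACU, Thr): 3 synonymous substitutions.
Codon 2 (GAC, Asp): 1 synonymous substitution.
Codon 3 (UUG, Leu): 2 synonymous substitutions.
Total: 3 + 1 + 2 = 6.

6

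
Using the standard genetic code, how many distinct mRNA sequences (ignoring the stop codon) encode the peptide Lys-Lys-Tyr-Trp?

Lys: 2 codons.
Lys: 2 codons.
Tyr: 2 codons.
Trp: 1 codon.
2 × 2 × 2 × 1 = 8.

8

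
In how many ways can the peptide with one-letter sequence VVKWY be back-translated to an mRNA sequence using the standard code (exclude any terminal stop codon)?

64

Val: 4 codons.
Val: 4 codons.
Lys: 2 codons.
Trp: 1 codon.
Tyr: 2 codons.
4 × 4 × 2 × 1 × 2 = 64.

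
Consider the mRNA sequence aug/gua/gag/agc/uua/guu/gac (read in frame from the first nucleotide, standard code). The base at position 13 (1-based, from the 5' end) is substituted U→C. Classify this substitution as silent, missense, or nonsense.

silent

Position 13 falls in codon 5: UUA → Leu.
After the substitution the codon is CUA → Leu.
Both encode Leu, so the change is synonymous.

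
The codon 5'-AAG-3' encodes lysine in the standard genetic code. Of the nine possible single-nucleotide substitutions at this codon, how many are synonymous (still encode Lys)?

1

Position 1: none → 0 synonymous.
Position 2: none → 0 synonymous.
Position 3: AAA → 1 synonymous.
Total: 0 + 0 + 1 = 1.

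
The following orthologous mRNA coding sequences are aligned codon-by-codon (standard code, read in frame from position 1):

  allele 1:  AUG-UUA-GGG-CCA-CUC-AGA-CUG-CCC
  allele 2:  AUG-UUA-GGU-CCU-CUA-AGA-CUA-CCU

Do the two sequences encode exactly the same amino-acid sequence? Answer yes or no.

yes

Codon 1: AUG Met / AUG Met — identical.
Codon 2: UUA Leu / UUA Leu — identical.
Codon 3: GGG Gly / GGU Gly — synonymous.
Codon 4: CCA Pro / CCU Pro — synonymous.
Codon 5: CUC Leu / CUA Leu — synonymous.
Codon 6: AGA Arg / AGA Arg — identical.
Codon 7: CUG Leu / CUA Leu — synonymous.
Codon 8: CCC Pro / CCU Pro — synonymous.
Nonsynonymous differences: 0 → same protein.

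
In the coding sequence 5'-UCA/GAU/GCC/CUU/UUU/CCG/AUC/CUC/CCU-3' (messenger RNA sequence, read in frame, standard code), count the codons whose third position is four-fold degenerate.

Codon 1 UCA (Ser): third position 4-fold.
Codon 2 GAU (Asp): third position 2-fold.
Codon 3 GCC (Ala): third position 4-fold.
Codon 4 CUU (Leu): third position 4-fold.
Codon 5 UUU (Phe): third position 2-fold.
Codon 6 CCG (Pro): third position 4-fold.
Codon 7 AUC (Ile): third position 3-fold.
Codon 8 CUC (Leu): third position 4-fold.
Codon 9 CCU (Pro): third position 4-fold.
Four-fold degenerate third positions: 6.

6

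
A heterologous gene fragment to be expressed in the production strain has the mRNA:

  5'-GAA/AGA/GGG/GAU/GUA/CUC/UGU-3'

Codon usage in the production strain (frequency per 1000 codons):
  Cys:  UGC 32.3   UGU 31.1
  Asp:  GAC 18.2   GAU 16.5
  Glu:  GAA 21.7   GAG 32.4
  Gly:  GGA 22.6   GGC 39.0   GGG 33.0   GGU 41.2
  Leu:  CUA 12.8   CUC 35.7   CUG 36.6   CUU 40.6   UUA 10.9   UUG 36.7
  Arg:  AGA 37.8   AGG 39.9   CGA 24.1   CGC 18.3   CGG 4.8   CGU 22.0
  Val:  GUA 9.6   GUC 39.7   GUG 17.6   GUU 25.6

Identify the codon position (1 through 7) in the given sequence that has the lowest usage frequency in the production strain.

5

Codon 1 GAA (Glu): 21.7 per 1000.
Codon 2 AGA (Arg): 37.8 per 1000.
Codon 3 GGG (Gly): 33.0 per 1000.
Codon 4 GAU (Asp): 16.5 per 1000.
Codon 5 GUA (Val): 9.6 per 1000.
Codon 6 CUC (Leu): 35.7 per 1000.
Codon 7 UGU (Cys): 31.1 per 1000.
Lowest frequency is 9.6 at codon 5.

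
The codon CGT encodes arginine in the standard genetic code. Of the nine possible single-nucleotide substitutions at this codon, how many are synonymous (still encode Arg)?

3

Position 1: none → 0 synonymous.
Position 2: none → 0 synonymous.
Position 3: CGC, CGA, CGG → 3 synonymous.
Total: 0 + 0 + 3 = 3.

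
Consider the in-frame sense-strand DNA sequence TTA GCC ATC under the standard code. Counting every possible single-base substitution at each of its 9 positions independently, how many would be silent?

7

Codon 1 (TTA, Leu): 2 synonymous substitutions.
Codon 2 (GCC, Ala): 3 synonymous substitutions.
Codon 3 (ATC, Ile): 2 synonymous substitutions.
Total: 2 + 3 + 2 = 7.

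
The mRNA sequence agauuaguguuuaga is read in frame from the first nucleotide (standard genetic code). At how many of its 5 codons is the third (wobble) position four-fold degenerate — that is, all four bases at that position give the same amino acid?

1

Codon 1 AGA (Arg): third position 2-fold.
Codon 2 UUA (Leu): third position 2-fold.
Codon 3 GUG (Val): third position 4-fold.
Codon 4 UUU (Phe): third position 2-fold.
Codon 5 AGA (Arg): third position 2-fold.
Four-fold degenerate third positions: 1.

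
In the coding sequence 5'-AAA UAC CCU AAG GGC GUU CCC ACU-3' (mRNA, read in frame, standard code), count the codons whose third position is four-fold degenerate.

5

Codon 1 AAA (Lys): third position 2-fold.
Codon 2 UAC (Tyr): third position 2-fold.
Codon 3 CCU (Pro): third position 4-fold.
Codon 4 AAG (Lys): third position 2-fold.
Codon 5 GGC (Gly): third position 4-fold.
Codon 6 GUU (Val): third position 4-fold.
Codon 7 CCC (Pro): third position 4-fold.
Codon 8 ACU (Thr): third position 4-fold.
Four-fold degenerate third positions: 5.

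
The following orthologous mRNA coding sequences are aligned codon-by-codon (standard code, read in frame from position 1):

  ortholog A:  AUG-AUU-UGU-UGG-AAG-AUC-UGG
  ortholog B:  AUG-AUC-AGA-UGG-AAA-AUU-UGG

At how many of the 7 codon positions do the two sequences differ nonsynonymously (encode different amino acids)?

1

Codon 1: AUG Met / AUG Met — identical.
Codon 2: AUU Ile / AUC Ile — synonymous.
Codon 3: UGU Cys / AGA Arg — nonsynonymous.
Codon 4: UGG Trp / UGG Trp — identical.
Codon 5: AAG Lys / AAA Lys — synonymous.
Codon 6: AUC Ile / AUU Ile — synonymous.
Codon 7: UGG Trp / UGG Trp — identical.
Nonsynonymous differences: 1.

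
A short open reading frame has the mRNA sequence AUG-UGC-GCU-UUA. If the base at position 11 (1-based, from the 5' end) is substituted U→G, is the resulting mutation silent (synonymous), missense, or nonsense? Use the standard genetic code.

nonsense

Position 11 falls in codon 4: UUA → Leu.
After the substitution the codon is UGA → Stop.
The new codon is a stop codon, so this is a nonsense mutation.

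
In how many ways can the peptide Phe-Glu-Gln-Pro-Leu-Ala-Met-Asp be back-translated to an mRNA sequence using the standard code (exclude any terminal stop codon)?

1536

Phe: 2 codons.
Glu: 2 codons.
Gln: 2 codons.
Pro: 4 codons.
Leu: 6 codons.
Ala: 4 codons.
Met: 1 codon.
Asp: 2 codons.
2 × 2 × 2 × 4 × 6 × 4 × 1 × 2 = 1536.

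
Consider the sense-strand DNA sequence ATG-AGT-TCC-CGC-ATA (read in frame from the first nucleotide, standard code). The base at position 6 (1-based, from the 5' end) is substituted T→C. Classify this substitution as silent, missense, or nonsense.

silent

Position 6 falls in codon 2: AGT → Ser.
After the substitution the codon is AGC → Ser.
Both encode Ser, so the change is synonymous.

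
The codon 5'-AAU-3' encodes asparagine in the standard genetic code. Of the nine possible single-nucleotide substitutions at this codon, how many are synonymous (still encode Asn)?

Position 1: none → 0 synonymous.
Position 2: none → 0 synonymous.
Position 3: AAC → 1 synonymous.
Total: 0 + 0 + 1 = 1.

1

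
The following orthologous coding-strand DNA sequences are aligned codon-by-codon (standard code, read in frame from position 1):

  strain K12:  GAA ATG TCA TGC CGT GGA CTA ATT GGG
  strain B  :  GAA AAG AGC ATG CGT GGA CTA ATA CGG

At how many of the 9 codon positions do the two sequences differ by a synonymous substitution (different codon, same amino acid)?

Codon 1: GAA Glu / GAA Glu — identical.
Codon 2: ATG Met / AAG Lys — nonsynonymous.
Codon 3: TCA Ser / AGC Ser — synonymous.
Codon 4: TGC Cys / ATG Met — nonsynonymous.
Codon 5: CGT Arg / CGT Arg — identical.
Codon 6: GGA Gly / GGA Gly — identical.
Codon 7: CTA Leu / CTA Leu — identical.
Codon 8: ATT Ile / ATA Ile — synonymous.
Codon 9: GGG Gly / CGG Arg — nonsynonymous.
Synonymous differences: 2.

2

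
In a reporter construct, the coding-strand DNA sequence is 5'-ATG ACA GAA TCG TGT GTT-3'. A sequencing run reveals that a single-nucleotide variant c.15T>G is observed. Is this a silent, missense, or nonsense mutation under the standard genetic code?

Position 15 falls in codon 5: TGT → Cys.
After the substitution the codon is TGG → Trp.
Cys ≠ Trp, so this is a missense mutation.

missense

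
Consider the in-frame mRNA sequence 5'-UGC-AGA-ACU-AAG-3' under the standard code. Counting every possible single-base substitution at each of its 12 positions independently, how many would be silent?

7

Codon 1 (UGC, Cys): 1 synonymous substitution.
Codon 2 (AGA, Arg): 2 synonymous substitutions.
Codon 3 (ACU, Thr): 3 synonymous substitutions.
Codon 4 (AAG, Lys): 1 synonymous substitution.
Total: 1 + 2 + 3 + 1 = 7.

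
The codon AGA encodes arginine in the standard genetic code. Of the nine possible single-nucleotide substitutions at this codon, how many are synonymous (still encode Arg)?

Position 1: CGA → 1 synonymous.
Position 2: none → 0 synonymous.
Position 3: AGG → 1 synonymous.
Total: 1 + 0 + 1 = 2.

2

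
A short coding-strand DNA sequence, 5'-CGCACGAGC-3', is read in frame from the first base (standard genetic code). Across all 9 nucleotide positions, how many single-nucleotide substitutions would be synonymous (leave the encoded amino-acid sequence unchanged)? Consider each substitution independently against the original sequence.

7

Codon 1 (CGC, Arg): 3 synonymous substitutions.
Codon 2 (ACG, Thr): 3 synonymous substitutions.
Codon 3 (AGC, Ser): 1 synonymous substitution.
Total: 3 + 3 + 1 = 7.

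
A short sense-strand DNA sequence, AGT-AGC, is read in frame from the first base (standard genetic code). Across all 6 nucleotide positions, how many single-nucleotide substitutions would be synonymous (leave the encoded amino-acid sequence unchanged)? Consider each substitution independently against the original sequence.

2

Codon 1 (AGT, Ser): 1 synonymous substitution.
Codon 2 (AGC, Ser): 1 synonymous substitution.
Total: 1 + 1 = 2.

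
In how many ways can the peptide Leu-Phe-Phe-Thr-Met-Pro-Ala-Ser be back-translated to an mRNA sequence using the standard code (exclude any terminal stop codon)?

Leu: 6 codons.
Phe: 2 codons.
Phe: 2 codons.
Thr: 4 codons.
Met: 1 codon.
Pro: 4 codons.
Ala: 4 codons.
Ser: 6 codons.
6 × 2 × 2 × 4 × 1 × 4 × 4 × 6 = 9216.

9216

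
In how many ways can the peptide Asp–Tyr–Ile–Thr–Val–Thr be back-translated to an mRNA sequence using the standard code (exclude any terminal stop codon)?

Asp: 2 codons.
Tyr: 2 codons.
Ile: 3 codons.
Thr: 4 codons.
Val: 4 codons.
Thr: 4 codons.
2 × 2 × 3 × 4 × 4 × 4 = 768.

768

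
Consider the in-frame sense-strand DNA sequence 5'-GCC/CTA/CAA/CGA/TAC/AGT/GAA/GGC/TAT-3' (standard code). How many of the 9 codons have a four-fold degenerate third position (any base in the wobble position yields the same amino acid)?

Codon 1 GCC (Ala): third position 4-fold.
Codon 2 CTA (Leu): third position 4-fold.
Codon 3 CAA (Gln): third position 2-fold.
Codon 4 CGA (Arg): third position 4-fold.
Codon 5 TAC (Tyr): third position 2-fold.
Codon 6 AGT (Ser): third position 2-fold.
Codon 7 GAA (Glu): third position 2-fold.
Codon 8 GGC (Gly): third position 4-fold.
Codon 9 TAT (Tyr): third position 2-fold.
Four-fold degenerate third positions: 4.

4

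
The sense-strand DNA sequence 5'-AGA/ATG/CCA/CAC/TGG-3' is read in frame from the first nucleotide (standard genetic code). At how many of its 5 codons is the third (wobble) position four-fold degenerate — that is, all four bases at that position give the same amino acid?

1

Codon 1 AGA (Arg): third position 2-fold.
Codon 2 ATG (Met): third position 1-fold.
Codon 3 CCA (Pro): third position 4-fold.
Codon 4 CAC (His): third position 2-fold.
Codon 5 TGG (Trp): third position 1-fold.
Four-fold degenerate third positions: 1.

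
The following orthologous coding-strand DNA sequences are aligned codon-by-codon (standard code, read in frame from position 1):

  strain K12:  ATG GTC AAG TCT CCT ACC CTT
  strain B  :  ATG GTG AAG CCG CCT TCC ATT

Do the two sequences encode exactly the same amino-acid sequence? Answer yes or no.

no

Codon 1: ATG Met / ATG Met — identical.
Codon 2: GTC Val / GTG Val — synonymous.
Codon 3: AAG Lys / AAG Lys — identical.
Codon 4: TCT Ser / CCG Pro — nonsynonymous.
Codon 5: CCT Pro / CCT Pro — identical.
Codon 6: ACC Thr / TCC Ser — nonsynonymous.
Codon 7: CTT Leu / ATT Ile — nonsynonymous.
Nonsynonymous differences: 3 → different protein.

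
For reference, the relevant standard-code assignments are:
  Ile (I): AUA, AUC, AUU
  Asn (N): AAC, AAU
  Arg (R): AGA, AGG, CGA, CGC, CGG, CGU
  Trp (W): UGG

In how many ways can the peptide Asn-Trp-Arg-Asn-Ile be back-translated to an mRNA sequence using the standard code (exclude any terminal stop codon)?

Asn: 2 codons.
Trp: 1 codon.
Arg: 6 codons.
Asn: 2 codons.
Ile: 3 codons.
2 × 1 × 6 × 2 × 3 = 72.

72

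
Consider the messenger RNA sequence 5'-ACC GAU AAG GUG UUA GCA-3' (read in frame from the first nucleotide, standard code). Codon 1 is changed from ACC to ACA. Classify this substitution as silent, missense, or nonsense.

Position 3 falls in codon 1: ACC → Thr.
After the substitution the codon is ACA → Thr.
Both encode Thr, so the change is synonymous.

silent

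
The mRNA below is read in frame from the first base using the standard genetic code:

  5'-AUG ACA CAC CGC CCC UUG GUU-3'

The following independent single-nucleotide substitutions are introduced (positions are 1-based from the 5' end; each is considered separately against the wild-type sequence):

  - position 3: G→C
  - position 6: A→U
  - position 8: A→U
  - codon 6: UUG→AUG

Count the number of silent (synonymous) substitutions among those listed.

1

Codon 1: AUG (Met) → AUC (Ile) — missense.
Codon 2: ACA (Thr) → ACU (Thr) — synonymous.
Codon 3: CAC (His) → CUC (Leu) — missense.
Codon 6: UUG (Leu) → AUG (Met) — missense.
Synonymous: 1 of 4.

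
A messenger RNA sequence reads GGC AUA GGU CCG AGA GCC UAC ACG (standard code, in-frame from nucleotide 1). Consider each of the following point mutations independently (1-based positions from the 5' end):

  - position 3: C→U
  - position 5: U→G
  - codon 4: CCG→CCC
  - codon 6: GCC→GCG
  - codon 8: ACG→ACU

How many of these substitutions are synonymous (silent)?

Codon 1: GGC (Gly) → GGU (Gly) — synonymous.
Codon 2: AUA (Ile) → AGA (Arg) — missense.
Codon 4: CCG (Pro) → CCC (Pro) — synonymous.
Codon 6: GCC (Ala) → GCG (Ala) — synonymous.
Codon 8: ACG (Thr) → ACU (Thr) — synonymous.
Synonymous: 4 of 5.

4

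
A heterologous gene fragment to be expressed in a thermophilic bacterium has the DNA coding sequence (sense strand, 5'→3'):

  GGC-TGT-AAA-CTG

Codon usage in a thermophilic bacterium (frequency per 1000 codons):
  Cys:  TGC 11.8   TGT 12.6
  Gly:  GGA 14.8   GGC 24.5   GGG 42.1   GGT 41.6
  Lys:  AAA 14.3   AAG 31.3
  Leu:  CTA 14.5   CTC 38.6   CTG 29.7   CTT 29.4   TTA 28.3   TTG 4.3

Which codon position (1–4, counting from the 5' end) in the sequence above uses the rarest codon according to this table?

Codon 1 GGC (Gly): 24.5 per 1000.
Codon 2 TGT (Cys): 12.6 per 1000.
Codon 3 AAA (Lys): 14.3 per 1000.
Codon 4 CTG (Leu): 29.7 per 1000.
Lowest frequency is 12.6 at codon 2.

2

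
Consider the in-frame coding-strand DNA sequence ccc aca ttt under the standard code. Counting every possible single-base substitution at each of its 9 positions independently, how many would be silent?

Codon 1 (CCC, Pro): 3 synonymous substitutions.
Codon 2 (ACA, Thr): 3 synonymous substitutions.
Codon 3 (TTT, Phe): 1 synonymous substitution.
Total: 3 + 3 + 1 = 7.

7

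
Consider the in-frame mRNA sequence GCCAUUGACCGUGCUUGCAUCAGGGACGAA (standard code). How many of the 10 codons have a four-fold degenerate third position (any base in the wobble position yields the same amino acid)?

Codon 1 GCC (Ala): third position 4-fold.
Codon 2 AUU (Ile): third position 3-fold.
Codon 3 GAC (Asp): third position 2-fold.
Codon 4 CGU (Arg): third position 4-fold.
Codon 5 GCU (Ala): third position 4-fold.
Codon 6 UGC (Cys): third position 2-fold.
Codon 7 AUC (Ile): third position 3-fold.
Codon 8 AGG (Arg): third position 2-fold.
Codon 9 GAC (Asp): third position 2-fold.
Codon 10 GAA (Glu): third position 2-fold.
Four-fold degenerate third positions: 3.

3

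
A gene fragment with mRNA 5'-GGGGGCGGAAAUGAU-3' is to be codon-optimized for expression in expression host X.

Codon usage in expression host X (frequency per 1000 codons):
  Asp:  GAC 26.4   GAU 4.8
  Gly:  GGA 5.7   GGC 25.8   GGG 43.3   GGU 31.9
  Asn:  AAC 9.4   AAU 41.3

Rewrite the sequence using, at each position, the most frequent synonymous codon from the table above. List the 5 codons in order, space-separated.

GGG GGG GGG AAU GAC

Codon 1 (Gly): best is GGG at 43.3.
Codon 2 (Gly): best is GGG at 43.3.
Codon 3 (Gly): best is GGG at 43.3.
Codon 4 (Asn): best is AAU at 41.3.
Codon 5 (Asp): best is GAC at 26.4.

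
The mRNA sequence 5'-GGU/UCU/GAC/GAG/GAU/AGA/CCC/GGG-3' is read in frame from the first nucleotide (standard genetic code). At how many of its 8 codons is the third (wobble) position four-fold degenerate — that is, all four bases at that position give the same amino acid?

Codon 1 GGU (Gly): third position 4-fold.
Codon 2 UCU (Ser): third position 4-fold.
Codon 3 GAC (Asp): third position 2-fold.
Codon 4 GAG (Glu): third position 2-fold.
Codon 5 GAU (Asp): third position 2-fold.
Codon 6 AGA (Arg): third position 2-fold.
Codon 7 CCC (Pro): third position 4-fold.
Codon 8 GGG (Gly): third position 4-fold.
Four-fold degenerate third positions: 4.

4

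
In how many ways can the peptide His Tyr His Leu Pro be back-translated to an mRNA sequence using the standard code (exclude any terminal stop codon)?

192

His: 2 codons.
Tyr: 2 codons.
His: 2 codons.
Leu: 6 codons.
Pro: 4 codons.
2 × 2 × 2 × 6 × 4 = 192.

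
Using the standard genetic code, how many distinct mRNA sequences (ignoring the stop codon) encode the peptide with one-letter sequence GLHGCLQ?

4608

Gly: 4 codons.
Leu: 6 codons.
His: 2 codons.
Gly: 4 codons.
Cys: 2 codons.
Leu: 6 codons.
Gln: 2 codons.
4 × 6 × 2 × 4 × 2 × 6 × 2 = 4608.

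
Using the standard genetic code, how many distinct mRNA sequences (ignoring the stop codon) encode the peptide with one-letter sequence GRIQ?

144

Gly: 4 codons.
Arg: 6 codons.
Ile: 3 codons.
Gln: 2 codons.
4 × 6 × 3 × 2 = 144.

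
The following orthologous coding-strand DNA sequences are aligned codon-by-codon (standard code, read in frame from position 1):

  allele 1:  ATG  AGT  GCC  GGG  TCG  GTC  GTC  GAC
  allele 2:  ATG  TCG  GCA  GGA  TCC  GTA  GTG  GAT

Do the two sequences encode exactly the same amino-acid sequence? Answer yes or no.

yes

Codon 1: ATG Met / ATG Met — identical.
Codon 2: AGT Ser / TCG Ser — synonymous.
Codon 3: GCC Ala / GCA Ala — synonymous.
Codon 4: GGG Gly / GGA Gly — synonymous.
Codon 5: TCG Ser / TCC Ser — synonymous.
Codon 6: GTC Val / GTA Val — synonymous.
Codon 7: GTC Val / GTG Val — synonymous.
Codon 8: GAC Asp / GAT Asp — synonymous.
Nonsynonymous differences: 0 → same protein.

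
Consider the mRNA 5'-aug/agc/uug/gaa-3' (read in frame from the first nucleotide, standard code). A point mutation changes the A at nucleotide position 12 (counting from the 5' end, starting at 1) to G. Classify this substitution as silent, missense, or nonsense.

Position 12 falls in codon 4: GAA → Glu.
After the substitution the codon is GAG → Glu.
Both encode Glu, so the change is synonymous.

silent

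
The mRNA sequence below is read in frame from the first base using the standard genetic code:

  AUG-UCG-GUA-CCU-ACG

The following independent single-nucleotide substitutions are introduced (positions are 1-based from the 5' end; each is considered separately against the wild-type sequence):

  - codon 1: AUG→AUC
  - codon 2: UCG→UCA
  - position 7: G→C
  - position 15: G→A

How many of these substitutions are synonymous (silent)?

Codon 1: AUG (Met) → AUC (Ile) — missense.
Codon 2: UCG (Ser) → UCA (Ser) — synonymous.
Codon 3: GUA (Val) → CUA (Leu) — missense.
Codon 5: ACG (Thr) → ACA (Thr) — synonymous.
Synonymous: 2 of 4.

2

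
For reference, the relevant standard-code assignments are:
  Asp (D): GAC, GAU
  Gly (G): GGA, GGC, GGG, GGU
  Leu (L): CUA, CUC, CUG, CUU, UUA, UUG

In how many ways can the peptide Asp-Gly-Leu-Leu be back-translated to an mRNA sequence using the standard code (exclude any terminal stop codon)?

Asp: 2 codons.
Gly: 4 codons.
Leu: 6 codons.
Leu: 6 codons.
2 × 4 × 6 × 6 = 288.

288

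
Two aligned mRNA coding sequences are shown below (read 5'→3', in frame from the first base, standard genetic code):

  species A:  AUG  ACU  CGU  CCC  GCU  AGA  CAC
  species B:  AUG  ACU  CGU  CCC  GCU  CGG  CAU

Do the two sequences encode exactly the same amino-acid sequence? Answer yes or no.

Codon 1: AUG Met / AUG Met — identical.
Codon 2: ACU Thr / ACU Thr — identical.
Codon 3: CGU Arg / CGU Arg — identical.
Codon 4: CCC Pro / CCC Pro — identical.
Codon 5: GCU Ala / GCU Ala — identical.
Codon 6: AGA Arg / CGG Arg — synonymous.
Codon 7: CAC His / CAU His — synonymous.
Nonsynonymous differences: 0 → same protein.

yes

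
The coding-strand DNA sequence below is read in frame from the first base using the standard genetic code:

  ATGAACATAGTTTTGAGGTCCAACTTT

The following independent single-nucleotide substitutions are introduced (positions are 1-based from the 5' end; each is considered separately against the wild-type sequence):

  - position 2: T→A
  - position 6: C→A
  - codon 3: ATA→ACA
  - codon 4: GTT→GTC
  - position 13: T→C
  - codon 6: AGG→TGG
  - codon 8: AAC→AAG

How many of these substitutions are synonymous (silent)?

2

Codon 1: ATG (Met) → AAG (Lys) — missense.
Codon 2: AAC (Asn) → AAA (Lys) — missense.
Codon 3: ATA (Ile) → ACA (Thr) — missense.
Codon 4: GTT (Val) → GTC (Val) — synonymous.
Codon 5: TTG (Leu) → CTG (Leu) — synonymous.
Codon 6: AGG (Arg) → TGG (Trp) — missense.
Codon 8: AAC (Asn) → AAG (Lys) — missense.
Synonymous: 2 of 7.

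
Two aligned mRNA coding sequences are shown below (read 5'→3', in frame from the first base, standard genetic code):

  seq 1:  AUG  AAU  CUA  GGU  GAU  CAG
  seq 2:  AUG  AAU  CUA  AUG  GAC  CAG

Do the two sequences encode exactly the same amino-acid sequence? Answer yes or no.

Codon 1: AUG Met / AUG Met — identical.
Codon 2: AAU Asn / AAU Asn — identical.
Codon 3: CUA Leu / CUA Leu — identical.
Codon 4: GGU Gly / AUG Met — nonsynonymous.
Codon 5: GAU Asp / GAC Asp — synonymous.
Codon 6: CAG Gln / CAG Gln — identical.
Nonsynonymous differences: 1 → different protein.

no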